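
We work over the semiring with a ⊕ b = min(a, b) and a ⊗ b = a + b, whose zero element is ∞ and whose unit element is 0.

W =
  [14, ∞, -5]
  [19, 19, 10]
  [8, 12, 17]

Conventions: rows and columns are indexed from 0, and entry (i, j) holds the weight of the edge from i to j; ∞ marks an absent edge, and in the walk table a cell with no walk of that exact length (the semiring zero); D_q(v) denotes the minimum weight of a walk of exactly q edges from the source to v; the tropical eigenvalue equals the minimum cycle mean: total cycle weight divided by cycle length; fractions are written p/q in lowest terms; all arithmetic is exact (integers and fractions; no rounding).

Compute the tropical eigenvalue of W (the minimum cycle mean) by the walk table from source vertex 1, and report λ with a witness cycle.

q=0: [∞, 0, ∞]
q=1: [19, 19, 10]
q=2: [18, 22, 14]
q=3: [22, 26, 13]
Optimal cycle mean attained by: cycle 0->2->0, total (-5) + 8, length 2.
Answer: λ = 3/2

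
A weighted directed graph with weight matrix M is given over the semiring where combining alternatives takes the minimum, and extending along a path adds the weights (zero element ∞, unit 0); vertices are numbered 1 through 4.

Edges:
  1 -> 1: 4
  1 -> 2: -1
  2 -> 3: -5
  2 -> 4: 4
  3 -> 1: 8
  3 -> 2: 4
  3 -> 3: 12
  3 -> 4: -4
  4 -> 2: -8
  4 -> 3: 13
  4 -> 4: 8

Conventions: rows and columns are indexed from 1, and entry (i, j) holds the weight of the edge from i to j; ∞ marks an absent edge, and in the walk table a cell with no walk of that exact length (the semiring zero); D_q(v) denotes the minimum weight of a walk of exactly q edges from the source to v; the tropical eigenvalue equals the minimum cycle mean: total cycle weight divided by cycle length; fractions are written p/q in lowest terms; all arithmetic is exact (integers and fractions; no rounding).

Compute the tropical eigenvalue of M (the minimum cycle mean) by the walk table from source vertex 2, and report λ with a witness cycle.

q=0: [∞, 0, ∞, ∞]
q=1: [∞, ∞, -5, 4]
q=2: [3, -4, 7, -9]
q=3: [7, -17, -9, -1]
q=4: [-1, -9, -22, -13]
Optimal cycle mean attained by: cycle 2->3->4->2, total (-5) + (-4) + (-8), length 3.
Answer: λ = -17/3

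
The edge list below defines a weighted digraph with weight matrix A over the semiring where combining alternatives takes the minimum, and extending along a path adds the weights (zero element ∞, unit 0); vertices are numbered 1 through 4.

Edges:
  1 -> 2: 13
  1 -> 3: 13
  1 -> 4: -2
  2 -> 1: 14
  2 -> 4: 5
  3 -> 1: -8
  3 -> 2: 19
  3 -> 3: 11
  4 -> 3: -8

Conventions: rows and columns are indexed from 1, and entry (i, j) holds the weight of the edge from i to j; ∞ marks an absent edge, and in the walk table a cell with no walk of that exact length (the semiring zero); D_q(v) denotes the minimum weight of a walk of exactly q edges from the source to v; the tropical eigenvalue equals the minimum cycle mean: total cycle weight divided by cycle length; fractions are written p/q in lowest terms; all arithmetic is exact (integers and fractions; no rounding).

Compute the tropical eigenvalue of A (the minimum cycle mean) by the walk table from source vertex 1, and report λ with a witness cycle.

q=0: [0, ∞, ∞, ∞]
q=1: [∞, 13, 13, -2]
q=2: [5, 32, -10, 18]
q=3: [-18, 9, 1, 3]
q=4: [-7, -5, -5, -20]
Optimal cycle mean attained by: cycle 1->4->3->1, total (-2) + (-8) + (-8), length 3.
Answer: λ = -6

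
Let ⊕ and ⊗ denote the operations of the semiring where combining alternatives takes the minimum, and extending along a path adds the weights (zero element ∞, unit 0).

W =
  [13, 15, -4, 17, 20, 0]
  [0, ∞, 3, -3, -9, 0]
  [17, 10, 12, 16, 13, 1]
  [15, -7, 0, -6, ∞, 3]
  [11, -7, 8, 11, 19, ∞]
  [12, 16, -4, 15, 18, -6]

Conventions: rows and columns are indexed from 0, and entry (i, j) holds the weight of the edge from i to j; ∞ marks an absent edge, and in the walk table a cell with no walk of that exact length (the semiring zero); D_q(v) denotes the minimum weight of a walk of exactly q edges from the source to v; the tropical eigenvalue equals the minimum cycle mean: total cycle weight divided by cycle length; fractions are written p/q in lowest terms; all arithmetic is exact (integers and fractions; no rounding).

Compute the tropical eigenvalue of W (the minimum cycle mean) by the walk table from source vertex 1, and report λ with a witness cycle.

q=0: [∞, 0, ∞, ∞, ∞, ∞]
q=1: [0, ∞, 3, -3, -9, 0]
q=2: [2, -16, -4, -9, 10, -6]
q=3: [-16, -16, -13, -19, -25, -16]
q=4: [-16, -32, -20, -25, -25, -22]
q=5: [-32, -32, -29, -35, -41, -32]
q=6: [-32, -48, -36, -41, -41, -38]
Optimal cycle mean attained by: cycle 1->4->1, total (-9) + (-7), length 2.
Answer: λ = -8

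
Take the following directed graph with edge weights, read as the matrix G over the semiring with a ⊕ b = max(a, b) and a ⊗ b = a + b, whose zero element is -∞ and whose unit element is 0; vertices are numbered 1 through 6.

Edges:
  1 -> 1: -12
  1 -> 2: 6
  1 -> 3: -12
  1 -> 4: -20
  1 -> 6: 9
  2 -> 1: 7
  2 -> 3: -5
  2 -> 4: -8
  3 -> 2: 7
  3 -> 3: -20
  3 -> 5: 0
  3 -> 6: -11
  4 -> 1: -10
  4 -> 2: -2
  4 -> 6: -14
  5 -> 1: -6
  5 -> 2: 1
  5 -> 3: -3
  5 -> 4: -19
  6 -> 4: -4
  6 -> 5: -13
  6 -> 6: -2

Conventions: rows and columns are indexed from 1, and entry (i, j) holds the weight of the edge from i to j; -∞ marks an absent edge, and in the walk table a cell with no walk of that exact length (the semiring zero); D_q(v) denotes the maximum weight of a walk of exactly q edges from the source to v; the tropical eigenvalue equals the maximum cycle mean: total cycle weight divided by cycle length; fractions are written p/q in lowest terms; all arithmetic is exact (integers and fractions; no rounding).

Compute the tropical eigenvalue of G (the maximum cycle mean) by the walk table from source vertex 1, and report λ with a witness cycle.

q=0: [0, -∞, -∞, -∞, -∞, -∞]
q=1: [-12, 6, -12, -20, -∞, 9]
q=2: [13, -5, 1, 5, -4, 7]
q=3: [2, 19, 1, 3, 1, 22]
q=4: [26, 8, 14, 18, 9, 20]
q=5: [15, 32, 14, 16, 14, 35]
q=6: [39, 21, 27, 31, 22, 33]
Optimal cycle mean attained by: cycle 1->2->1, total 6 + 7, length 2.
Answer: λ = 13/2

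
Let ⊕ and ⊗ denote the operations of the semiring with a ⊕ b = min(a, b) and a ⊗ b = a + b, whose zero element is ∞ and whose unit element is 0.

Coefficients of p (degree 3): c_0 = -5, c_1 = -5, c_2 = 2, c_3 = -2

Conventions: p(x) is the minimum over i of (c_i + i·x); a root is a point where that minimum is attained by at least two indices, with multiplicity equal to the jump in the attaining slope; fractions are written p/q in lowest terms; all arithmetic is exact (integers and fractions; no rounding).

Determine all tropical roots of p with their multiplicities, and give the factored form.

hull edge (i=0, c=-5) to (i=1, c=-5): slope 0, span 1
hull edge (i=1, c=-5) to (i=3, c=-2): slope 3/2, span 2
Factored form: p(x) = -2 ⊗ (x ⊕ (-3/2)) ⊗ (x ⊕ (-3/2)) ⊗ (x ⊕ 0)
Answer: roots = -3/2 (mult 2), 0 (mult 1)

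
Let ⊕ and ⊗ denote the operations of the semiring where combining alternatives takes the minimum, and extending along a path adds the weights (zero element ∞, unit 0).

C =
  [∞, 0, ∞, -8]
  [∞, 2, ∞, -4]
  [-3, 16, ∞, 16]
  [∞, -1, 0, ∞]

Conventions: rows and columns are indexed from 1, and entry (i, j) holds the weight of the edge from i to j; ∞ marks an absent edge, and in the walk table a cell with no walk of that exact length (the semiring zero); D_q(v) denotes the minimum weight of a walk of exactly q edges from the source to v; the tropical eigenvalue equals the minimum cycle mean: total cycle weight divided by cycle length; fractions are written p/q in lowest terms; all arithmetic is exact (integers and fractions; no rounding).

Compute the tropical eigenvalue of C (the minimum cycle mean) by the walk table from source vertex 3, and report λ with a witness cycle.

q=0: [∞, ∞, 0, ∞]
q=1: [-3, 16, ∞, 16]
q=2: [∞, -3, 16, -11]
q=3: [13, -12, -11, -7]
q=4: [-14, -10, -7, -16]
Optimal cycle mean attained by: cycle 1->4->3->1, total (-8) + 0 + (-3), length 3.
Answer: λ = -11/3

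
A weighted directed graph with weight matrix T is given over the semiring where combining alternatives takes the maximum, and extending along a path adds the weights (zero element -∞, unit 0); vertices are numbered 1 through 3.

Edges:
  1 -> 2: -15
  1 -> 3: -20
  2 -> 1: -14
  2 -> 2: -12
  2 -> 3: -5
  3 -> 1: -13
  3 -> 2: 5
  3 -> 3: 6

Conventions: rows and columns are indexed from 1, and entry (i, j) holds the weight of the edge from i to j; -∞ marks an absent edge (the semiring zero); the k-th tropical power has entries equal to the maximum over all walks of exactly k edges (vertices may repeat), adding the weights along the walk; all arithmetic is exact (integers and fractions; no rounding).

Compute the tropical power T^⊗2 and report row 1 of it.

T^⊗2:
  [-29, -15, -14]
  [-18, 0, 1]
  [-7, 11, 12]
Answer: row 1 of T^⊗2 = [-29, -15, -14]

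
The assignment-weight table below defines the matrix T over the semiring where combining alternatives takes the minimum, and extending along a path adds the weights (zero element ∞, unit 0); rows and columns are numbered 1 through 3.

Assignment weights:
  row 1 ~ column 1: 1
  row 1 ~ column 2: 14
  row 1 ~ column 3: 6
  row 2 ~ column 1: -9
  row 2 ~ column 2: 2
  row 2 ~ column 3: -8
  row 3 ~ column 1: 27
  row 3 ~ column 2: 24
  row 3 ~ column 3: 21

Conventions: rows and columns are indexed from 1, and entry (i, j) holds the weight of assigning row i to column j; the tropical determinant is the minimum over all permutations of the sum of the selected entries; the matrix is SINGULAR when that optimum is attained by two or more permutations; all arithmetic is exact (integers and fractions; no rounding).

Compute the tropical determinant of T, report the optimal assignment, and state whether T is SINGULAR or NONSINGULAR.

σ = (1, 2, 3): 1 + 2 + 21 = 24
σ = (1, 3, 2): 1 + (-8) + 24 = 17
σ = (2, 1, 3): 14 + (-9) + 21 = 26
σ = (2, 3, 1): 14 + (-8) + 27 = 33
σ = (3, 1, 2): 6 + (-9) + 24 = 21
σ = (3, 2, 1): 6 + 2 + 27 = 35
Optimal value attained by: σ = (1, 3, 2).
Answer: det⊕(T) = 17; verdict: NONSINGULAR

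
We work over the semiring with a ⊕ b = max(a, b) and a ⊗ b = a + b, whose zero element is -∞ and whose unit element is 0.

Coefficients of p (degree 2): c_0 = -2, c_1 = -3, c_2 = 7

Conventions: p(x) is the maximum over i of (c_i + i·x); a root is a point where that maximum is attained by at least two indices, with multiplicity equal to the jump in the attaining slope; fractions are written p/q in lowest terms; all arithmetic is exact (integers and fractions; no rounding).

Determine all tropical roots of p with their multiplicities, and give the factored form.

hull edge (i=0, c=-2) to (i=2, c=7): slope 9/2, span 2
Factored form: p(x) = 7 ⊗ (x ⊕ (-9/2)) ⊗ (x ⊕ (-9/2))
Answer: roots = -9/2 (mult 2)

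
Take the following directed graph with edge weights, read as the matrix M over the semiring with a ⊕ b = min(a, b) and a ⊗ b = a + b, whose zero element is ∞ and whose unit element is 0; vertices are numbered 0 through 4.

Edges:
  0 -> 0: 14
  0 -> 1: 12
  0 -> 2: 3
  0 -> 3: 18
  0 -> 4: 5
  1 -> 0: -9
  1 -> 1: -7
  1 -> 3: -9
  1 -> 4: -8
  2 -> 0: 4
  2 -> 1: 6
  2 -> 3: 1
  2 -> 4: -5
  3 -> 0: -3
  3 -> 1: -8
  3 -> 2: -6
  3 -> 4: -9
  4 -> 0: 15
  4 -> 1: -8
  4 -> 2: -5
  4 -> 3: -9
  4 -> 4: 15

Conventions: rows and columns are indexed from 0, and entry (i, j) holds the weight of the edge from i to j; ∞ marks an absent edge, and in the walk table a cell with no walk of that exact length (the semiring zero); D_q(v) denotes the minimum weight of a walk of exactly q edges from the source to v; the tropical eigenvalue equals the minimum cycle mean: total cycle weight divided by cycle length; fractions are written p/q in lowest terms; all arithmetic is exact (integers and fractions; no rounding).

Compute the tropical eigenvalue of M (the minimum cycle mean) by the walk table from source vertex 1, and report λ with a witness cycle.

q=0: [∞, 0, ∞, ∞, ∞]
q=1: [-9, -7, ∞, -9, -8]
q=2: [-16, -17, -15, -17, -18]
q=3: [-26, -26, -23, -27, -26]
q=4: [-35, -35, -33, -35, -36]
q=5: [-44, -44, -41, -45, -44]
Optimal cycle mean attained by: cycle 3->4->3, total (-9) + (-9), length 2.
Answer: λ = -9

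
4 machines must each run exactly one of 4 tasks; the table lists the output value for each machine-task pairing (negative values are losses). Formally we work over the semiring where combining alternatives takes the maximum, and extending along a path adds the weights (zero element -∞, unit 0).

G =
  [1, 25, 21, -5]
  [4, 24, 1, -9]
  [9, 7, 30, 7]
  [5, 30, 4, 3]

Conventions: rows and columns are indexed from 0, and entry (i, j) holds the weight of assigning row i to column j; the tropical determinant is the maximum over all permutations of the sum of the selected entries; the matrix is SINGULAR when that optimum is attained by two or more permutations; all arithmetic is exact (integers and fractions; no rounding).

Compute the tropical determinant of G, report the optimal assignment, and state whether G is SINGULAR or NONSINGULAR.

σ = (0, 1, 2, 3): 1 + 24 + 30 + 3 = 58
σ = (0, 1, 3, 2): 1 + 24 + 7 + 4 = 36
σ = (0, 2, 1, 3): 1 + 1 + 7 + 3 = 12
σ = (0, 2, 3, 1): 1 + 1 + 7 + 30 = 39
σ = (0, 3, 1, 2): 1 + (-9) + 7 + 4 = 3
σ = (0, 3, 2, 1): 1 + (-9) + 30 + 30 = 52
σ = (1, 0, 2, 3): 25 + 4 + 30 + 3 = 62
σ = (1, 0, 3, 2): 25 + 4 + 7 + 4 = 40
σ = (1, 2, 0, 3): 25 + 1 + 9 + 3 = 38
σ = (1, 2, 3, 0): 25 + 1 + 7 + 5 = 38
σ = (1, 3, 0, 2): 25 + (-9) + 9 + 4 = 29
σ = (1, 3, 2, 0): 25 + (-9) + 30 + 5 = 51
σ = (2, 0, 1, 3): 21 + 4 + 7 + 3 = 35
σ = (2, 0, 3, 1): 21 + 4 + 7 + 30 = 62
σ = (2, 1, 0, 3): 21 + 24 + 9 + 3 = 57
σ = (2, 1, 3, 0): 21 + 24 + 7 + 5 = 57
σ = (2, 3, 0, 1): 21 + (-9) + 9 + 30 = 51
σ = (2, 3, 1, 0): 21 + (-9) + 7 + 5 = 24
σ = (3, 0, 1, 2): (-5) + 4 + 7 + 4 = 10
σ = (3, 0, 2, 1): (-5) + 4 + 30 + 30 = 59
σ = (3, 1, 0, 2): (-5) + 24 + 9 + 4 = 32
σ = (3, 1, 2, 0): (-5) + 24 + 30 + 5 = 54
σ = (3, 2, 0, 1): (-5) + 1 + 9 + 30 = 35
σ = (3, 2, 1, 0): (-5) + 1 + 7 + 5 = 8
Optimal value attained by: σ = (1, 0, 2, 3).
Answer: det⊕(G) = 62; verdict: SINGULAR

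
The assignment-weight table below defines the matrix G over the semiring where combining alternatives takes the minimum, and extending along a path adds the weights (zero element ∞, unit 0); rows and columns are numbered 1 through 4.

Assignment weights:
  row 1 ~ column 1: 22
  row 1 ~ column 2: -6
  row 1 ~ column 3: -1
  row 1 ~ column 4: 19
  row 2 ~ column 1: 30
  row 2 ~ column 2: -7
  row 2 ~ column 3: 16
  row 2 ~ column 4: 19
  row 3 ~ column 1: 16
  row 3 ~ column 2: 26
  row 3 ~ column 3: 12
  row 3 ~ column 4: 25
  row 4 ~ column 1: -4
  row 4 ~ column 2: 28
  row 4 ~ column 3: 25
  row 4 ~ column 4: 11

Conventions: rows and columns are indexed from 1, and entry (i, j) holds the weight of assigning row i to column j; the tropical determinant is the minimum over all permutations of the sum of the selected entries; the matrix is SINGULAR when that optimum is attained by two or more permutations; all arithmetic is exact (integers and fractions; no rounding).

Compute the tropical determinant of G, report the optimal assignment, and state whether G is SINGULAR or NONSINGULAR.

σ = (1, 2, 3, 4): 22 + (-7) + 12 + 11 = 38
σ = (1, 2, 4, 3): 22 + (-7) + 25 + 25 = 65
σ = (1, 3, 2, 4): 22 + 16 + 26 + 11 = 75
σ = (1, 3, 4, 2): 22 + 16 + 25 + 28 = 91
σ = (1, 4, 2, 3): 22 + 19 + 26 + 25 = 92
σ = (1, 4, 3, 2): 22 + 19 + 12 + 28 = 81
σ = (2, 1, 3, 4): (-6) + 30 + 12 + 11 = 47
σ = (2, 1, 4, 3): (-6) + 30 + 25 + 25 = 74
σ = (2, 3, 1, 4): (-6) + 16 + 16 + 11 = 37
σ = (2, 3, 4, 1): (-6) + 16 + 25 + (-4) = 31
σ = (2, 4, 1, 3): (-6) + 19 + 16 + 25 = 54
σ = (2, 4, 3, 1): (-6) + 19 + 12 + (-4) = 21
σ = (3, 1, 2, 4): (-1) + 30 + 26 + 11 = 66
σ = (3, 1, 4, 2): (-1) + 30 + 25 + 28 = 82
σ = (3, 2, 1, 4): (-1) + (-7) + 16 + 11 = 19
σ = (3, 2, 4, 1): (-1) + (-7) + 25 + (-4) = 13
σ = (3, 4, 1, 2): (-1) + 19 + 16 + 28 = 62
σ = (3, 4, 2, 1): (-1) + 19 + 26 + (-4) = 40
σ = (4, 1, 2, 3): 19 + 30 + 26 + 25 = 100
σ = (4, 1, 3, 2): 19 + 30 + 12 + 28 = 89
σ = (4, 2, 1, 3): 19 + (-7) + 16 + 25 = 53
σ = (4, 2, 3, 1): 19 + (-7) + 12 + (-4) = 20
σ = (4, 3, 1, 2): 19 + 16 + 16 + 28 = 79
σ = (4, 3, 2, 1): 19 + 16 + 26 + (-4) = 57
Optimal value attained by: σ = (3, 2, 4, 1).
Answer: det⊕(G) = 13; verdict: NONSINGULAR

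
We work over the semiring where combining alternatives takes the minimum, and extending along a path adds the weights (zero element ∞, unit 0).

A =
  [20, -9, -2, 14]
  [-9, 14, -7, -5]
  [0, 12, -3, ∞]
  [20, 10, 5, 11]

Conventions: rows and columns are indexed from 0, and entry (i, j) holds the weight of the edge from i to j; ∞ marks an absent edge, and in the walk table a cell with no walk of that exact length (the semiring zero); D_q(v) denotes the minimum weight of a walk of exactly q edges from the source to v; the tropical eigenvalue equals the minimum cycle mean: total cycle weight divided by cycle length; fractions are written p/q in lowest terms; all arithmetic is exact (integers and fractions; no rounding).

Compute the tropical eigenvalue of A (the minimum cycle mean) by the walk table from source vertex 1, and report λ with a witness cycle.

q=0: [∞, 0, ∞, ∞]
q=1: [-9, 14, -7, -5]
q=2: [-7, -18, -11, 5]
q=3: [-27, -16, -25, -23]
q=4: [-25, -36, -29, -21]
Optimal cycle mean attained by: cycle 0->1->0, total (-9) + (-9), length 2.
Answer: λ = -9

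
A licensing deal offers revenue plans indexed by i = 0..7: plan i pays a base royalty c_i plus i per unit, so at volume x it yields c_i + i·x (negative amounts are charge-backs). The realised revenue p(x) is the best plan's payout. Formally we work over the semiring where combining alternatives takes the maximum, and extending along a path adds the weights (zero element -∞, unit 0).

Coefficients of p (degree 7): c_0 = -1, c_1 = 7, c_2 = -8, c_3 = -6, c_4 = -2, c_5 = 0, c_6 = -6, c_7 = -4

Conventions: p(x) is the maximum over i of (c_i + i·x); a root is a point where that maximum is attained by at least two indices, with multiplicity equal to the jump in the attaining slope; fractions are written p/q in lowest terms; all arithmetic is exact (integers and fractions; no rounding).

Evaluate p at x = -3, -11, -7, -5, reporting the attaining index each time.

p(-3) = max(-1+0·(-3)=-1, 7+1·(-3)=4, -8+2·(-3)=-14, -6+3·(-3)=-15, -2+4·(-3)=-14, 0+5·(-3)=-15, -6+6·(-3)=-24, -4+7·(-3)=-25) = 4 (attained by i=1)
p(-11) = max(-1+0·(-11)=-1, 7+1·(-11)=-4, -8+2·(-11)=-30, -6+3·(-11)=-39, -2+4·(-11)=-46, 0+5·(-11)=-55, -6+6·(-11)=-72, -4+7·(-11)=-81) = -1 (attained by i=0)
p(-7) = max(-1+0·(-7)=-1, 7+1·(-7)=0, -8+2·(-7)=-22, -6+3·(-7)=-27, -2+4·(-7)=-30, 0+5·(-7)=-35, -6+6·(-7)=-48, -4+7·(-7)=-53) = 0 (attained by i=1)
p(-5) = max(-1+0·(-5)=-1, 7+1·(-5)=2, -8+2·(-5)=-18, -6+3·(-5)=-21, -2+4·(-5)=-22, 0+5·(-5)=-25, -6+6·(-5)=-36, -4+7·(-5)=-39) = 2 (attained by i=1)
Answer: p(-3) = 4; p(-11) = -1; p(-7) = 0; p(-5) = 2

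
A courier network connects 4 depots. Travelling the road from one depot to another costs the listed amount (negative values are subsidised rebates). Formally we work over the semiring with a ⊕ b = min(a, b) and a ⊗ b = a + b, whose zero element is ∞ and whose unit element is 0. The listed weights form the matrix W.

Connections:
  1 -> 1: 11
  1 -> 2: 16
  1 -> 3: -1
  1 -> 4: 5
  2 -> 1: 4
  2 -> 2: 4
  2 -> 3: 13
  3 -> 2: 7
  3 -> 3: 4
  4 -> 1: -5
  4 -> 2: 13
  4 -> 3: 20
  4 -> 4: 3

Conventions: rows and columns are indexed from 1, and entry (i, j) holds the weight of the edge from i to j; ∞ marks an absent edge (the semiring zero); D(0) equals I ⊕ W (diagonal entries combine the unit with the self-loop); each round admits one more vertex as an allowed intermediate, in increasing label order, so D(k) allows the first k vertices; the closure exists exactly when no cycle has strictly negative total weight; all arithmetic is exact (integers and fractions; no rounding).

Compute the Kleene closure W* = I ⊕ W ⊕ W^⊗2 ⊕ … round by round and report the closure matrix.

D(0):
  [0, 16, -1, 5]
  [4, 0, 13, ∞]
  [∞, 7, 0, ∞]
  [-5, 13, 20, 0]
D(1):
  [0, 16, -1, 5]
  [4, 0, 3, 9]
  [∞, 7, 0, ∞]
  [-5, 11, -6, 0]
D(2):
  [0, 16, -1, 5]
  [4, 0, 3, 9]
  [11, 7, 0, 16]
  [-5, 11, -6, 0]
D(3):
  [0, 6, -1, 5]
  [4, 0, 3, 9]
  [11, 7, 0, 16]
  [-5, 1, -6, 0]
D(4):
  [0, 6, -1, 5]
  [4, 0, 3, 9]
  [11, 7, 0, 16]
  [-5, 1, -6, 0]
Answer: W* = [[0, 6, -1, 5], [4, 0, 3, 9], [11, 7, 0, 16], [-5, 1, -6, 0]]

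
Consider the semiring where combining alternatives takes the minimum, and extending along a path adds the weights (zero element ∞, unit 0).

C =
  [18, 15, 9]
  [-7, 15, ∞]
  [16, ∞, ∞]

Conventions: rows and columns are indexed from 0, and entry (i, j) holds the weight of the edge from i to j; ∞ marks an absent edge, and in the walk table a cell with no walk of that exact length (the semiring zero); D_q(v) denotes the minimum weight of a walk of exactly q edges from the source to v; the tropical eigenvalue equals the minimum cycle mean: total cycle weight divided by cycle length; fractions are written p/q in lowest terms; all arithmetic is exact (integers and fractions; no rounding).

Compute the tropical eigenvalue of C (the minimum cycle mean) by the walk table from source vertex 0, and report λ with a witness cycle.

q=0: [0, ∞, ∞]
q=1: [18, 15, 9]
q=2: [8, 30, 27]
q=3: [23, 23, 17]
Optimal cycle mean attained by: cycle 0->1->0, total 15 + (-7), length 2.
Answer: λ = 4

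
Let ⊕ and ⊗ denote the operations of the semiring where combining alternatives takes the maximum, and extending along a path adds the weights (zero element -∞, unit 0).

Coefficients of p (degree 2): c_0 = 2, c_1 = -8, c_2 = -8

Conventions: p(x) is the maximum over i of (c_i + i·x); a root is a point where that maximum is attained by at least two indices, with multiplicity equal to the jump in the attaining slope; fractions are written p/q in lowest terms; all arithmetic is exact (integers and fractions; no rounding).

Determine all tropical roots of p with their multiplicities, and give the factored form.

hull edge (i=0, c=2) to (i=2, c=-8): slope -5, span 2
Factored form: p(x) = -8 ⊗ (x ⊕ 5) ⊗ (x ⊕ 5)
Answer: roots = 5 (mult 2)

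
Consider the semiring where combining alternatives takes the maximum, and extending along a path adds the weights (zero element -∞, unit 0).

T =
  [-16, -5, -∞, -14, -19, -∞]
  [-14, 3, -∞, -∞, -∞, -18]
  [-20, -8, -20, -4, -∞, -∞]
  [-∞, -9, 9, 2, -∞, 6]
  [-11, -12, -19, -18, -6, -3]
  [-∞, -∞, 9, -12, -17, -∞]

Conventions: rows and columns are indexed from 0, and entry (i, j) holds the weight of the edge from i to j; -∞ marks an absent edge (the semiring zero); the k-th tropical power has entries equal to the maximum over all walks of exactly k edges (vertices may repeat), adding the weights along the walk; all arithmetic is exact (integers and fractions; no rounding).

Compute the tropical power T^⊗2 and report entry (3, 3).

T^⊗2:
  [-19, -2, -5, -12, -25, -8]
  [-11, 6, -9, -28, -33, -15]
  [-22, -5, 5, -2, -39, 2]
  [-11, 1, 15, 5, -11, 8]
  [-17, -9, 6, -15, -12, -9]
  [-11, 1, -3, 5, -23, -6]
Key observation: the optimum is the walk 3->2->3, with weight 9 + (-4) = 5.
Optimal value attained by: walk 3->2->3.
Answer: (T^⊗2)[3][3] = 5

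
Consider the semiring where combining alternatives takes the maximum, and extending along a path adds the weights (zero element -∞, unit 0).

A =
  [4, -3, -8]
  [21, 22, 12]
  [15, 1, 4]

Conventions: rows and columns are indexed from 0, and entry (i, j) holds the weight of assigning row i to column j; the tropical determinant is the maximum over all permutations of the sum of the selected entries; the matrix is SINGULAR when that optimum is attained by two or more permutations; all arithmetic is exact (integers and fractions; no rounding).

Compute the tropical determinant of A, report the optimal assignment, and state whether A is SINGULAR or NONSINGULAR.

σ = (0, 1, 2): 4 + 22 + 4 = 30
σ = (0, 2, 1): 4 + 12 + 1 = 17
σ = (1, 0, 2): (-3) + 21 + 4 = 22
σ = (1, 2, 0): (-3) + 12 + 15 = 24
σ = (2, 0, 1): (-8) + 21 + 1 = 14
σ = (2, 1, 0): (-8) + 22 + 15 = 29
Optimal value attained by: σ = (0, 1, 2).
Answer: det⊕(A) = 30; verdict: NONSINGULAR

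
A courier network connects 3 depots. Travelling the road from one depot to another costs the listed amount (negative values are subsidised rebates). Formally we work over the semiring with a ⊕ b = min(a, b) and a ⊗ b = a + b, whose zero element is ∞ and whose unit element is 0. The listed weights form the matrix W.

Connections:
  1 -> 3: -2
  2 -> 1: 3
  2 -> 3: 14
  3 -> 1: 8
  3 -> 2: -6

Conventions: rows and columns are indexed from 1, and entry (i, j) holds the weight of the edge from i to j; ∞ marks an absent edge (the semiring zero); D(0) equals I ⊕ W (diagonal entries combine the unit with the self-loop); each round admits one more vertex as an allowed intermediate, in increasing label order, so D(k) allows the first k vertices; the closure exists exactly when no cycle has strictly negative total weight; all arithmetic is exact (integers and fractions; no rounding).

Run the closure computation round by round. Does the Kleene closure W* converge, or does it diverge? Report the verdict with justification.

D(0):
  [0, ∞, -2]
  [3, 0, 14]
  [8, -6, 0]
D(1):
  [0, ∞, -2]
  [3, 0, 1]
  [8, -6, 0]
Detection: at round 2, diagonal entry (3, 3) turns strictly negative.
Key observation: the cycle 3->2->1->3 has total weight (-6) + 3 + (-2), which is strictly negative.
Answer: DIVERGES — negative cycle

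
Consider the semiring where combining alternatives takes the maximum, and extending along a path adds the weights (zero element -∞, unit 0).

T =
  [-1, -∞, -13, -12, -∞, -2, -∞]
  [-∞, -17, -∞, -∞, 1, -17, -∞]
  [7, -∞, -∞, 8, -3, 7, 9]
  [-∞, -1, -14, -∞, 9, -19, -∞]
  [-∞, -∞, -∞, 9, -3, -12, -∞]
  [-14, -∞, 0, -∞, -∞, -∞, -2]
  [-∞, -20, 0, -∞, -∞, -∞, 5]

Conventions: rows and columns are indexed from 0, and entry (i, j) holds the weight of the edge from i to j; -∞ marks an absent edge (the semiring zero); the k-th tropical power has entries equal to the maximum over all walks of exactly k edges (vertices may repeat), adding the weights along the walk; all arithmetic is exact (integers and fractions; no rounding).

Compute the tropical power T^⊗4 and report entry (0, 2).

T^⊗2:
  [-2, -13, -2, -5, -3, -3, -4]
  [-31, -34, -17, 10, -2, -11, -19]
  [6, 7, 9, 6, 17, 5, 14]
  [-7, -18, -19, 18, 6, -3, -5]
  [-26, 8, -5, 6, 18, -10, -14]
  [7, -22, -2, 8, -3, 7, 9]
  [7, -15, 5, 8, -3, 7, 10]
T^⊗3:
  [5, -6, -3, 6, 4, 5, 7]
  [-10, 9, -4, 7, 19, -9, -8]
  [16, 5, 14, 26, 15, 16, 19]
  [-8, 17, 4, 15, 27, -1, 0]
  [2, 5, -8, 27, 15, 6, 4]
  [6, 7, 9, 6, 17, 5, 14]
  [12, 7, 10, 13, 17, 12, 15]
T^⊗4:
  [4, 5, 7, 13, 15, 4, 12]
  [3, 6, -7, 28, 16, 7, 5]
  [21, 25, 19, 24, 35, 21, 24]
  [11, 14, 1, 36, 24, 15, 13]
  [1, 26, 13, 24, 36, 8, 9]
  [16, 5, 14, 26, 15, 16, 19]
  [17, 12, 15, 26, 22, 17, 20]
Key observation: the optimum is the walk 0->5->2->6->2, with weight (-2) + 0 + 9 + 0 = 7.
Optimal value attained by: walk 0->5->2->6->2.
Answer: (T^⊗4)[0][2] = 7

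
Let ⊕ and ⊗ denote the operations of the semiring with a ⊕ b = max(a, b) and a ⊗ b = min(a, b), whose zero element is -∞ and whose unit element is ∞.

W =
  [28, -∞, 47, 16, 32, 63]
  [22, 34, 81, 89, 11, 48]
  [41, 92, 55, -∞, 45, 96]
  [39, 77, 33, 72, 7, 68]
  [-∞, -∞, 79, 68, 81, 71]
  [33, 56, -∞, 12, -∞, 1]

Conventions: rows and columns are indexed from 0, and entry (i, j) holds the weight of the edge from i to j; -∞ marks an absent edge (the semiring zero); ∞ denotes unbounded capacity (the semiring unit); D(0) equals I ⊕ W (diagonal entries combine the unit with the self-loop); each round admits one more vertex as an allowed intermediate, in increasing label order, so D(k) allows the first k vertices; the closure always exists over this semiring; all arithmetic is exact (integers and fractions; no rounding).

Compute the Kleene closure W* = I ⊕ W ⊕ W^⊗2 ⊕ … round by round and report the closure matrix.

D(0):
  [∞, -∞, 47, 16, 32, 63]
  [22, ∞, 81, 89, 11, 48]
  [41, 92, ∞, -∞, 45, 96]
  [39, 77, 33, ∞, 7, 68]
  [-∞, -∞, 79, 68, ∞, 71]
  [33, 56, -∞, 12, -∞, ∞]
D(1):
  [∞, -∞, 47, 16, 32, 63]
  [22, ∞, 81, 89, 22, 48]
  [41, 92, ∞, 16, 45, 96]
  [39, 77, 39, ∞, 32, 68]
  [-∞, -∞, 79, 68, ∞, 71]
  [33, 56, 33, 16, 32, ∞]
D(2):
  [∞, -∞, 47, 16, 32, 63]
  [22, ∞, 81, 89, 22, 48]
  [41, 92, ∞, 89, 45, 96]
  [39, 77, 77, ∞, 32, 68]
  [-∞, -∞, 79, 68, ∞, 71]
  [33, 56, 56, 56, 32, ∞]
D(3):
  [∞, 47, 47, 47, 45, 63]
  [41, ∞, 81, 89, 45, 81]
  [41, 92, ∞, 89, 45, 96]
  [41, 77, 77, ∞, 45, 77]
  [41, 79, 79, 79, ∞, 79]
  [41, 56, 56, 56, 45, ∞]
D(4):
  [∞, 47, 47, 47, 45, 63]
  [41, ∞, 81, 89, 45, 81]
  [41, 92, ∞, 89, 45, 96]
  [41, 77, 77, ∞, 45, 77]
  [41, 79, 79, 79, ∞, 79]
  [41, 56, 56, 56, 45, ∞]
D(5):
  [∞, 47, 47, 47, 45, 63]
  [41, ∞, 81, 89, 45, 81]
  [41, 92, ∞, 89, 45, 96]
  [41, 77, 77, ∞, 45, 77]
  [41, 79, 79, 79, ∞, 79]
  [41, 56, 56, 56, 45, ∞]
D(6):
  [∞, 56, 56, 56, 45, 63]
  [41, ∞, 81, 89, 45, 81]
  [41, 92, ∞, 89, 45, 96]
  [41, 77, 77, ∞, 45, 77]
  [41, 79, 79, 79, ∞, 79]
  [41, 56, 56, 56, 45, ∞]
Answer: W* = [[∞, 56, 56, 56, 45, 63], [41, ∞, 81, 89, 45, 81], [41, 92, ∞, 89, 45, 96], [41, 77, 77, ∞, 45, 77], [41, 79, 79, 79, ∞, 79], [41, 56, 56, 56, 45, ∞]]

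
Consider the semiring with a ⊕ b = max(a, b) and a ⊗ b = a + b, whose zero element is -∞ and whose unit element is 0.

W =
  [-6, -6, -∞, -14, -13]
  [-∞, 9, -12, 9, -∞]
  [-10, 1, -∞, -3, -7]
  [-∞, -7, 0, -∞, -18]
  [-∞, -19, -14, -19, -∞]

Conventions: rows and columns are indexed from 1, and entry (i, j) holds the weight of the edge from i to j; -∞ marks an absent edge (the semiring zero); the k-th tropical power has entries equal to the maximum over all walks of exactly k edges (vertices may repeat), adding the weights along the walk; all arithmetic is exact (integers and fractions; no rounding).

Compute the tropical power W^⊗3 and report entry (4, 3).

W^⊗2:
  [-12, 3, -14, 3, -19]
  [-22, 18, 9, 18, -9]
  [-16, 10, -3, 10, -21]
  [-10, 2, -19, 2, -7]
  [-24, -10, -19, -10, -21]
W^⊗3:
  [-18, 12, 3, 12, -15]
  [-1, 27, 18, 27, 2]
  [-13, 19, 10, 19, -8]
  [-16, 11, 2, 11, -16]
  [-29, -1, -10, -1, -26]
Key observation: the optimum is the walk 4->2->4->3, with weight (-7) + 9 + 0 = 2.
Optimal value attained by: walk 4->2->4->3.
Answer: (W^⊗3)[4][3] = 2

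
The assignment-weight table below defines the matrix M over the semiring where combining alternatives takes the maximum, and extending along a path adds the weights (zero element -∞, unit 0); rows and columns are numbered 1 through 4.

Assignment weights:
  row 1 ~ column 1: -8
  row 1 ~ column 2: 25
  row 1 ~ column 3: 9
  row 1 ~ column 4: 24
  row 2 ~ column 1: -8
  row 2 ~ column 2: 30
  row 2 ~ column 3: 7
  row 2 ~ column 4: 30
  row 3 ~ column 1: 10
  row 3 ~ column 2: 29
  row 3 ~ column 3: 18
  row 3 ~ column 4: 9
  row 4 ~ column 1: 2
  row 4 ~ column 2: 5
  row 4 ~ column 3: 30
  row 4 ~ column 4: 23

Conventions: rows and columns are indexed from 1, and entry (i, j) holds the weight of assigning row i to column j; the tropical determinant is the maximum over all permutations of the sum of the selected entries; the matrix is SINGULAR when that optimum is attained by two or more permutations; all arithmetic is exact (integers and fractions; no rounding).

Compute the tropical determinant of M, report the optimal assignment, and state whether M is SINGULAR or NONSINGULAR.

σ = (1, 2, 3, 4): (-8) + 30 + 18 + 23 = 63
σ = (1, 2, 4, 3): (-8) + 30 + 9 + 30 = 61
σ = (1, 3, 2, 4): (-8) + 7 + 29 + 23 = 51
σ = (1, 3, 4, 2): (-8) + 7 + 9 + 5 = 13
σ = (1, 4, 2, 3): (-8) + 30 + 29 + 30 = 81
σ = (1, 4, 3, 2): (-8) + 30 + 18 + 5 = 45
σ = (2, 1, 3, 4): 25 + (-8) + 18 + 23 = 58
σ = (2, 1, 4, 3): 25 + (-8) + 9 + 30 = 56
σ = (2, 3, 1, 4): 25 + 7 + 10 + 23 = 65
σ = (2, 3, 4, 1): 25 + 7 + 9 + 2 = 43
σ = (2, 4, 1, 3): 25 + 30 + 10 + 30 = 95
σ = (2, 4, 3, 1): 25 + 30 + 18 + 2 = 75
σ = (3, 1, 2, 4): 9 + (-8) + 29 + 23 = 53
σ = (3, 1, 4, 2): 9 + (-8) + 9 + 5 = 15
σ = (3, 2, 1, 4): 9 + 30 + 10 + 23 = 72
σ = (3, 2, 4, 1): 9 + 30 + 9 + 2 = 50
σ = (3, 4, 1, 2): 9 + 30 + 10 + 5 = 54
σ = (3, 4, 2, 1): 9 + 30 + 29 + 2 = 70
σ = (4, 1, 2, 3): 24 + (-8) + 29 + 30 = 75
σ = (4, 1, 3, 2): 24 + (-8) + 18 + 5 = 39
σ = (4, 2, 1, 3): 24 + 30 + 10 + 30 = 94
σ = (4, 2, 3, 1): 24 + 30 + 18 + 2 = 74
σ = (4, 3, 1, 2): 24 + 7 + 10 + 5 = 46
σ = (4, 3, 2, 1): 24 + 7 + 29 + 2 = 62
Optimal value attained by: σ = (2, 4, 1, 3).
Answer: det⊕(M) = 95; verdict: NONSINGULAR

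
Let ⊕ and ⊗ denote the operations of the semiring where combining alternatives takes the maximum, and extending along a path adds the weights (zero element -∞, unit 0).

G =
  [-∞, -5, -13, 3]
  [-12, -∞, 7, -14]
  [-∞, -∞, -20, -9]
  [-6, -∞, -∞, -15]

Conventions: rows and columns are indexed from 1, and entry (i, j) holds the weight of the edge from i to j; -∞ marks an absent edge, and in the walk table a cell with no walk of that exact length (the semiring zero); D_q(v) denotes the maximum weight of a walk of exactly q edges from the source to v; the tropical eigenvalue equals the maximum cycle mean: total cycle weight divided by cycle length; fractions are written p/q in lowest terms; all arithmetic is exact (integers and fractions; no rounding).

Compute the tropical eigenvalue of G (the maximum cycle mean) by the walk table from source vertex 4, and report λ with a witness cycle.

q=0: [-∞, -∞, -∞, 0]
q=1: [-6, -∞, -∞, -15]
q=2: [-21, -11, -19, -3]
q=3: [-9, -26, -4, -18]
q=4: [-24, -14, -19, -6]
Optimal cycle mean attained by: cycle 1->4->1, total 3 + (-6), length 2.
Answer: λ = -3/2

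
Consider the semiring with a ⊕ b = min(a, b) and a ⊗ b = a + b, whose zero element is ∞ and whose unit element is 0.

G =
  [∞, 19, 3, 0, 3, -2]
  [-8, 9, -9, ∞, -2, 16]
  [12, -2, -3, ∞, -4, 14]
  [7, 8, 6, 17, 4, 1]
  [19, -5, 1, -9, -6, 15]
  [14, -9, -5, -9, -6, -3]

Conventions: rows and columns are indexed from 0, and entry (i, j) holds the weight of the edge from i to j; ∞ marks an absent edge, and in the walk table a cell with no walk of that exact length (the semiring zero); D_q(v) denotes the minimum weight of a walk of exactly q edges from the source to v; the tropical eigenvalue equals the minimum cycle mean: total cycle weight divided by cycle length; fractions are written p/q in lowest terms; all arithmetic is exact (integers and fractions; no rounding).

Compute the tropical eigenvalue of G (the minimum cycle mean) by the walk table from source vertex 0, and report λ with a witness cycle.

q=0: [0, ∞, ∞, ∞, ∞, ∞]
q=1: [∞, 19, 3, 0, 3, -2]
q=2: [7, -11, -7, -11, -8, -5]
q=3: [-19, -14, -20, -17, -14, -10]
q=4: [-22, -22, -23, -23, -24, -21]
q=5: [-30, -30, -31, -33, -30, -24]
q=6: [-38, -35, -39, -39, -36, -32]
Optimal cycle mean attained by: cycle 0->5->1->0, total (-2) + (-9) + (-8), length 3.
Answer: λ = -19/3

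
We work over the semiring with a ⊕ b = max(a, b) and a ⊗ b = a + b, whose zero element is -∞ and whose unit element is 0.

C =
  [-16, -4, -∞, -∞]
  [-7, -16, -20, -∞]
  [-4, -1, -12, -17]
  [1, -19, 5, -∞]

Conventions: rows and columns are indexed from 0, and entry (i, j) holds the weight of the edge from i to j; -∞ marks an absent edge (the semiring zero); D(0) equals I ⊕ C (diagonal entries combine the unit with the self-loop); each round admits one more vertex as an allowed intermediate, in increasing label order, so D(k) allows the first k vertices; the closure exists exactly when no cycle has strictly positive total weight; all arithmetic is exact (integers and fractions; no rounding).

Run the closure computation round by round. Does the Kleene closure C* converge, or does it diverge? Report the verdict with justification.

D(0):
  [0, -4, -∞, -∞]
  [-7, 0, -20, -∞]
  [-4, -1, 0, -17]
  [1, -19, 5, 0]
D(1):
  [0, -4, -∞, -∞]
  [-7, 0, -20, -∞]
  [-4, -1, 0, -17]
  [1, -3, 5, 0]
D(2):
  [0, -4, -24, -∞]
  [-7, 0, -20, -∞]
  [-4, -1, 0, -17]
  [1, -3, 5, 0]
D(3):
  [0, -4, -24, -41]
  [-7, 0, -20, -37]
  [-4, -1, 0, -17]
  [1, 4, 5, 0]
D(4):
  [0, -4, -24, -41]
  [-7, 0, -20, -37]
  [-4, -1, 0, -17]
  [1, 4, 5, 0]
Key observation: every diagonal entry stays at the unit through all rounds, so no improving cycle exists.
Answer: CONVERGES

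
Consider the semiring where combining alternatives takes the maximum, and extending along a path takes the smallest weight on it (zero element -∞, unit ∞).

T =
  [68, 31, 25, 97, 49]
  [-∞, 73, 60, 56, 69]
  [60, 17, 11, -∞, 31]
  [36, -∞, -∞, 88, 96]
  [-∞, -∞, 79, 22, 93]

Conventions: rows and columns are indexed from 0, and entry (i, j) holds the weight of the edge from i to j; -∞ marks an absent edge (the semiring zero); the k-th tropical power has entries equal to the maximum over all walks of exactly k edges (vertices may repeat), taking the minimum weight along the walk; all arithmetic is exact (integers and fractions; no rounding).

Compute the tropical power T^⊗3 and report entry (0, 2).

T^⊗2:
  [68, 31, 49, 88, 96]
  [60, 73, 69, 56, 69]
  [60, 31, 31, 60, 49]
  [36, 31, 79, 88, 93]
  [60, 17, 79, 22, 93]
T^⊗3:
  [68, 31, 79, 88, 93]
  [60, 73, 69, 60, 69]
  [60, 31, 49, 60, 60]
  [60, 31, 79, 88, 93]
  [60, 31, 79, 60, 93]
Key observation: the optimum is the walk 0->3->4->2, with weight 97 min 96 min 79 = 79.
Optimal value attained by: walk 0->3->4->2.
Answer: (T^⊗3)[0][2] = 79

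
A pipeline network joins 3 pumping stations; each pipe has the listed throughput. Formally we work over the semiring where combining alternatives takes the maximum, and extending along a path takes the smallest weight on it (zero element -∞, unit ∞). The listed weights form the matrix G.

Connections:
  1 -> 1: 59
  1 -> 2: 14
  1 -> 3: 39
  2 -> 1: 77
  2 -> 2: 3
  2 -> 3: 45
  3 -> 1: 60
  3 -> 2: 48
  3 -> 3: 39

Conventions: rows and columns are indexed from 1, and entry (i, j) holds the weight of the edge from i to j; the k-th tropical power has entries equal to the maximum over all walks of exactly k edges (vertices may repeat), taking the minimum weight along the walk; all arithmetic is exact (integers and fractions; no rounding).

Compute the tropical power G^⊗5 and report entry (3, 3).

G^⊗2:
  [59, 39, 39]
  [59, 45, 39]
  [59, 39, 45]
G^⊗3:
  [59, 39, 39]
  [59, 39, 45]
  [59, 45, 39]
G^⊗4:
  [59, 39, 39]
  [59, 45, 39]
  [59, 39, 45]
G^⊗5:
  [59, 39, 39]
  [59, 39, 45]
  [59, 45, 39]
Key observation: the optimum is the walk 3->1->1->1->1->3, with weight 60 min 59 min 59 min 59 min 39 = 39.
Optimal value attained by: walk 3->1->1->1->1->3.
Answer: (G^⊗5)[3][3] = 39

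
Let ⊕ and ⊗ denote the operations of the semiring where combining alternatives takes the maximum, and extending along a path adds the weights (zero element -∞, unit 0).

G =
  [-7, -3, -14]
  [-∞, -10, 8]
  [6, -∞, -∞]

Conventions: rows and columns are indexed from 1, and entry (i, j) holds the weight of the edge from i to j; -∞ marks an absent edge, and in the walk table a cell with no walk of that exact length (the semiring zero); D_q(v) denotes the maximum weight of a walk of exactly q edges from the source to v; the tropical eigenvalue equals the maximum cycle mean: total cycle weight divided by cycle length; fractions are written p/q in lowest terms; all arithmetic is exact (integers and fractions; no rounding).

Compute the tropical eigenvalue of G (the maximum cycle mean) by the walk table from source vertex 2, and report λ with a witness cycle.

q=0: [-∞, 0, -∞]
q=1: [-∞, -10, 8]
q=2: [14, -20, -2]
q=3: [7, 11, 0]
Optimal cycle mean attained by: cycle 1->2->3->1, total (-3) + 8 + 6, length 3.
Answer: λ = 11/3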